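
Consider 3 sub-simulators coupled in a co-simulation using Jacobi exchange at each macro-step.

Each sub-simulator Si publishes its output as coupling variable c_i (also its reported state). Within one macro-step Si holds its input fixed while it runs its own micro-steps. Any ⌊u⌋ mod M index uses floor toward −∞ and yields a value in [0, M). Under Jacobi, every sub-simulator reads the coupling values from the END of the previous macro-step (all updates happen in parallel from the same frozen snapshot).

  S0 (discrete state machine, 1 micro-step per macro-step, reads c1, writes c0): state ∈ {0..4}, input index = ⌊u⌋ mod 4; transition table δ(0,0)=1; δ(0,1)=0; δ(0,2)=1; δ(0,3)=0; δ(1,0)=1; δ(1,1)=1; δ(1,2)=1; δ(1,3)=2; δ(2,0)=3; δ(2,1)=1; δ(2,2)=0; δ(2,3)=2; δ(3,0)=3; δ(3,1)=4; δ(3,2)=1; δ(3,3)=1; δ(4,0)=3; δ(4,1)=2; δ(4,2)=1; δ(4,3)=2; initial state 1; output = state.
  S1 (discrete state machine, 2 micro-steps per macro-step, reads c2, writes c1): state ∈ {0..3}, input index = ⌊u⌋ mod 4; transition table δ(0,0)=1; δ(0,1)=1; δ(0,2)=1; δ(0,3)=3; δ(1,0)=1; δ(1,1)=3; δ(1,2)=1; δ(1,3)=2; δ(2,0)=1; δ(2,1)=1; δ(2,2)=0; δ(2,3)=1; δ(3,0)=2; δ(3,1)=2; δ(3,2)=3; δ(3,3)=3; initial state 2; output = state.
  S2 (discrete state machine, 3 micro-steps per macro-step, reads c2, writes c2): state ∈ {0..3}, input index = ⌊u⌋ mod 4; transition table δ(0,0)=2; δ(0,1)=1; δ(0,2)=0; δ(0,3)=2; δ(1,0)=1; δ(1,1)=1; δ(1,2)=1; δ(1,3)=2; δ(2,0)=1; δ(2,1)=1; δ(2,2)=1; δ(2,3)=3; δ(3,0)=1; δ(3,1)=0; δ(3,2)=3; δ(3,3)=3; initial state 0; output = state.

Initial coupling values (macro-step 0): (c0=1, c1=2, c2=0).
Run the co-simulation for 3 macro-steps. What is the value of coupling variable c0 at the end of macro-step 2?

macro 1: S0 reads c1=2 → after 1×micro: 1; S1 reads c2=0 → after 2×micro: 1; S2 reads c2=0 → after 3×micro: 1 ⇒ (c0=1, c1=1, c2=1)
macro 2: S0 reads c1=1 → after 1×micro: 1; S1 reads c2=1 → after 2×micro: 2; S2 reads c2=1 → after 3×micro: 1 ⇒ (c0=1, c1=2, c2=1)
macro 3: S0 reads c1=2 → after 1×micro: 1; S1 reads c2=1 → after 2×micro: 3; S2 reads c2=1 → after 3×micro: 1 ⇒ (c0=1, c1=3, c2=1)

c0 at macro-step 2 = 1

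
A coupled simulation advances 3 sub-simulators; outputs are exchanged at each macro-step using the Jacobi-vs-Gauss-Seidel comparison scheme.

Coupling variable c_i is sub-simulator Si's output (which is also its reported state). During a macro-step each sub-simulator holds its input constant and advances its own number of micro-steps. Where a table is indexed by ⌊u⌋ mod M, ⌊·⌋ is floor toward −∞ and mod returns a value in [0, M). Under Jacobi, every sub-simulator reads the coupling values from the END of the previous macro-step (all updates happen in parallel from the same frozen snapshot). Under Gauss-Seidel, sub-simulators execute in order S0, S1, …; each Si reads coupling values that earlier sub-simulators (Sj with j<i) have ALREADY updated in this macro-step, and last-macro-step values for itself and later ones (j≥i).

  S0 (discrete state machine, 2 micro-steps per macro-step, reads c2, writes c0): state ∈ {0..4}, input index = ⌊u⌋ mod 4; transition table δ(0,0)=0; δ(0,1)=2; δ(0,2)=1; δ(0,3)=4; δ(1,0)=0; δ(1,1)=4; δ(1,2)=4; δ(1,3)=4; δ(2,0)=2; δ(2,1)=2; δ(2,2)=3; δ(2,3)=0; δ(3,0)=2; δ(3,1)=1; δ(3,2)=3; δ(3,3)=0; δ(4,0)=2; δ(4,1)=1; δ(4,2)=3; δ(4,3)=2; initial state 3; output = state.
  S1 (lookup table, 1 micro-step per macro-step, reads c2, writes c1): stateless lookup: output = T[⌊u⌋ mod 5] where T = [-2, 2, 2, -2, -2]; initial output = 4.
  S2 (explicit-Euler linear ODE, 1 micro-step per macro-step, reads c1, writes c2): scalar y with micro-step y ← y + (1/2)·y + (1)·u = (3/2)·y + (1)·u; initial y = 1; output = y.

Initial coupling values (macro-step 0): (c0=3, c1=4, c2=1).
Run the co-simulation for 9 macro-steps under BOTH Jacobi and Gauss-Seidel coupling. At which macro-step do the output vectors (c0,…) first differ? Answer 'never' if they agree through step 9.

first divergence at macro-step: 1

[Jacobi] macro 1: S0 reads c2=1 → after 2×micro: 4; S1 reads c2=1 → after 1×micro: 2; S2 reads c1=4 → after 1×micro: 11/2 ⇒ (c0=4, c1=2, c2=11/2)
[Jacobi] macro 2: S0 reads c2=11/2 → after 2×micro: 4; S1 reads c2=11/2 → after 1×micro: -2; S2 reads c1=2 → after 1×micro: 41/4 ⇒ (c0=4, c1=-2, c2=41/4)
[Jacobi] macro 3: S0 reads c2=41/4 → after 2×micro: 3; S1 reads c2=41/4 → after 1×micro: -2; S2 reads c1=-2 → after 1×micro: 107/8 ⇒ (c0=3, c1=-2, c2=107/8)
[Jacobi] macro 4: S0 reads c2=107/8 → after 2×micro: 4; S1 reads c2=107/8 → after 1×micro: -2; S2 reads c1=-2 → after 1×micro: 289/16 ⇒ (c0=4, c1=-2, c2=289/16)
[Jacobi] macro 5: S0 reads c2=289/16 → after 2×micro: 3; S1 reads c2=289/16 → after 1×micro: -2; S2 reads c1=-2 → after 1×micro: 803/32 ⇒ (c0=3, c1=-2, c2=803/32)
[Jacobi] macro 6: S0 reads c2=803/32 → after 2×micro: 4; S1 reads c2=803/32 → after 1×micro: -2; S2 reads c1=-2 → after 1×micro: 2281/64 ⇒ (c0=4, c1=-2, c2=2281/64)
[Jacobi] macro 7: S0 reads c2=2281/64 → after 2×micro: 0; S1 reads c2=2281/64 → after 1×micro: -2; S2 reads c1=-2 → after 1×micro: 6587/128 ⇒ (c0=0, c1=-2, c2=6587/128)
[Jacobi] macro 8: S0 reads c2=6587/128 → after 2×micro: 2; S1 reads c2=6587/128 → after 1×micro: 2; S2 reads c1=-2 → after 1×micro: 19249/256 ⇒ (c0=2, c1=2, c2=19249/256)
[Jacobi] macro 9: S0 reads c2=19249/256 → after 2×micro: 4; S1 reads c2=19249/256 → after 1×micro: -2; S2 reads c1=2 → after 1×micro: 58771/512 ⇒ (c0=4, c1=-2, c2=58771/512)
[Gauss-Seidel] macro 1: S0 reads c2=1 → after 2×micro: 4; S1 reads c2=1 → after 1×micro: 2; S2 reads c1=2 → after 1×micro: 7/2 ⇒ (c0=4, c1=2, c2=7/2)
[Gauss-Seidel] macro 2: S0 reads c2=7/2 → after 2×micro: 0; S1 reads c2=7/2 → after 1×micro: -2; S2 reads c1=-2 → after 1×micro: 13/4 ⇒ (c0=0, c1=-2, c2=13/4)
[Gauss-Seidel] macro 3: S0 reads c2=13/4 → after 2×micro: 2; S1 reads c2=13/4 → after 1×micro: -2; S2 reads c1=-2 → after 1×micro: 23/8 ⇒ (c0=2, c1=-2, c2=23/8)
[Gauss-Seidel] macro 4: S0 reads c2=23/8 → after 2×micro: 3; S1 reads c2=23/8 → after 1×micro: 2; S2 reads c1=2 → after 1×micro: 101/16 ⇒ (c0=3, c1=2, c2=101/16)
[Gauss-Seidel] macro 5: S0 reads c2=101/16 → after 2×micro: 3; S1 reads c2=101/16 → after 1×micro: 2; S2 reads c1=2 → after 1×micro: 367/32 ⇒ (c0=3, c1=2, c2=367/32)
[Gauss-Seidel] macro 6: S0 reads c2=367/32 → after 2×micro: 4; S1 reads c2=367/32 → after 1×micro: 2; S2 reads c1=2 → after 1×micro: 1229/64 ⇒ (c0=4, c1=2, c2=1229/64)
[Gauss-Seidel] macro 7: S0 reads c2=1229/64 → after 2×micro: 0; S1 reads c2=1229/64 → after 1×micro: -2; S2 reads c1=-2 → after 1×micro: 3431/128 ⇒ (c0=0, c1=-2, c2=3431/128)
[Gauss-Seidel] macro 8: S0 reads c2=3431/128 → after 2×micro: 4; S1 reads c2=3431/128 → after 1×micro: 2; S2 reads c1=2 → after 1×micro: 10805/256 ⇒ (c0=4, c1=2, c2=10805/256)
[Gauss-Seidel] macro 9: S0 reads c2=10805/256 → after 2×micro: 3; S1 reads c2=10805/256 → after 1×micro: 2; S2 reads c1=2 → after 1×micro: 33439/512 ⇒ (c0=3, c1=2, c2=33439/512)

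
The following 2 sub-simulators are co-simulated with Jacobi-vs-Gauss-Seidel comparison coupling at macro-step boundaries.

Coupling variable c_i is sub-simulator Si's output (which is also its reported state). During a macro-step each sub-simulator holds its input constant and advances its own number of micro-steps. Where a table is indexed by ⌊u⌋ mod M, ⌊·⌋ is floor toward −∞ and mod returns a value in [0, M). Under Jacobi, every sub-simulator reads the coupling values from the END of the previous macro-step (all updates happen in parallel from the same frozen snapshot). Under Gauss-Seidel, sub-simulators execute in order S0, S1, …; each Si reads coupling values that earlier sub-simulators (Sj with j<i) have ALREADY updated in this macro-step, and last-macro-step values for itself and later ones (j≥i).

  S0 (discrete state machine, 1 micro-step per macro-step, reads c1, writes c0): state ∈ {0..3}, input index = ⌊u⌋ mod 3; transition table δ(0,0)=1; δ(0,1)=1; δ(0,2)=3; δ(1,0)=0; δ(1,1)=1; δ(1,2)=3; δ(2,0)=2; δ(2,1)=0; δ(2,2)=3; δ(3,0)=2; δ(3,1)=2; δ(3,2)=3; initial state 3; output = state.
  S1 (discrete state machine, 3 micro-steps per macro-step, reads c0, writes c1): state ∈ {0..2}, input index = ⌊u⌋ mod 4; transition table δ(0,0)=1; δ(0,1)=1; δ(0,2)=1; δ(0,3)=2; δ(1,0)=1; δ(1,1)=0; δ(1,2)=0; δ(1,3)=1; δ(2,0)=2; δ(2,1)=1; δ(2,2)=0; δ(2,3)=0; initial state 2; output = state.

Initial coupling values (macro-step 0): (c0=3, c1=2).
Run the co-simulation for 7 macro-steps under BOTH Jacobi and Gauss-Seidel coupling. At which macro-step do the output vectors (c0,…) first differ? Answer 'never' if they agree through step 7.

first divergence at macro-step: 2

[Jacobi] macro 1: S0 reads c1=2 → after 1×micro: 3; S1 reads c0=3 → after 3×micro: 0 ⇒ (c0=3, c1=0)
[Jacobi] macro 2: S0 reads c1=0 → after 1×micro: 2; S1 reads c0=3 → after 3×micro: 2 ⇒ (c0=2, c1=2)
[Jacobi] macro 3: S0 reads c1=2 → after 1×micro: 3; S1 reads c0=2 → after 3×micro: 0 ⇒ (c0=3, c1=0)
[Jacobi] macro 4: S0 reads c1=0 → after 1×micro: 2; S1 reads c0=3 → after 3×micro: 2 ⇒ (c0=2, c1=2)
[Jacobi] macro 5: S0 reads c1=2 → after 1×micro: 3; S1 reads c0=2 → after 3×micro: 0 ⇒ (c0=3, c1=0)
[Jacobi] macro 6: S0 reads c1=0 → after 1×micro: 2; S1 reads c0=3 → after 3×micro: 2 ⇒ (c0=2, c1=2)
[Jacobi] macro 7: S0 reads c1=2 → after 1×micro: 3; S1 reads c0=2 → after 3×micro: 0 ⇒ (c0=3, c1=0)
[Gauss-Seidel] macro 1: S0 reads c1=2 → after 1×micro: 3; S1 reads c0=3 → after 3×micro: 0 ⇒ (c0=3, c1=0)
[Gauss-Seidel] macro 2: S0 reads c1=0 → after 1×micro: 2; S1 reads c0=2 → after 3×micro: 1 ⇒ (c0=2, c1=1)
[Gauss-Seidel] macro 3: S0 reads c1=1 → after 1×micro: 0; S1 reads c0=0 → after 3×micro: 1 ⇒ (c0=0, c1=1)
[Gauss-Seidel] macro 4: S0 reads c1=1 → after 1×micro: 1; S1 reads c0=1 → after 3×micro: 0 ⇒ (c0=1, c1=0)
[Gauss-Seidel] macro 5: S0 reads c1=0 → after 1×micro: 0; S1 reads c0=0 → after 3×micro: 1 ⇒ (c0=0, c1=1)
[Gauss-Seidel] macro 6: S0 reads c1=1 → after 1×micro: 1; S1 reads c0=1 → after 3×micro: 0 ⇒ (c0=1, c1=0)
[Gauss-Seidel] macro 7: S0 reads c1=0 → after 1×micro: 0; S1 reads c0=0 → after 3×micro: 1 ⇒ (c0=0, c1=1)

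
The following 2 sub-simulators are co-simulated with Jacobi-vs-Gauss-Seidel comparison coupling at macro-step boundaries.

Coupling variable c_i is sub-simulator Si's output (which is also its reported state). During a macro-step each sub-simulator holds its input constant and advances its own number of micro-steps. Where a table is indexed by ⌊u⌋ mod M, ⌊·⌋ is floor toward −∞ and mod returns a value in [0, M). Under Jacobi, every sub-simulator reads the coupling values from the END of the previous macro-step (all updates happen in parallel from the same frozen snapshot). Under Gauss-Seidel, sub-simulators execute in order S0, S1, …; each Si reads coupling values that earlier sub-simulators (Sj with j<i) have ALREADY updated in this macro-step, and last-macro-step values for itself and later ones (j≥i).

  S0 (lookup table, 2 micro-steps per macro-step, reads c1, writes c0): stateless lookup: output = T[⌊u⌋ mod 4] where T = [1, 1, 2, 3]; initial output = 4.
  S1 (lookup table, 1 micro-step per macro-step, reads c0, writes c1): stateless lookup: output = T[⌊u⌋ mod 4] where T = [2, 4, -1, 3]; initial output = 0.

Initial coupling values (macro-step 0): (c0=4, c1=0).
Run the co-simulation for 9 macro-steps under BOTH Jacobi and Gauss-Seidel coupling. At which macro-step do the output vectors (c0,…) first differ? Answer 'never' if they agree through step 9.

[Jacobi] macro 1: S0 reads c1=0 → after 2×micro: 1; S1 reads c0=4 → after 1×micro: 2 ⇒ (c0=1, c1=2)
[Jacobi] macro 2: S0 reads c1=2 → after 2×micro: 2; S1 reads c0=1 → after 1×micro: 4 ⇒ (c0=2, c1=4)
[Jacobi] macro 3: S0 reads c1=4 → after 2×micro: 1; S1 reads c0=2 → after 1×micro: -1 ⇒ (c0=1, c1=-1)
[Jacobi] macro 4: S0 reads c1=-1 → after 2×micro: 3; S1 reads c0=1 → after 1×micro: 4 ⇒ (c0=3, c1=4)
[Jacobi] macro 5: S0 reads c1=4 → after 2×micro: 1; S1 reads c0=3 → after 1×micro: 3 ⇒ (c0=1, c1=3)
[Jacobi] macro 6: S0 reads c1=3 → after 2×micro: 3; S1 reads c0=1 → after 1×micro: 4 ⇒ (c0=3, c1=4)
[Jacobi] macro 7: S0 reads c1=4 → after 2×micro: 1; S1 reads c0=3 → after 1×micro: 3 ⇒ (c0=1, c1=3)
[Jacobi] macro 8: S0 reads c1=3 → after 2×micro: 3; S1 reads c0=1 → after 1×micro: 4 ⇒ (c0=3, c1=4)
[Jacobi] macro 9: S0 reads c1=4 → after 2×micro: 1; S1 reads c0=3 → after 1×micro: 3 ⇒ (c0=1, c1=3)
[Gauss-Seidel] macro 1: S0 reads c1=0 → after 2×micro: 1; S1 reads c0=1 → after 1×micro: 4 ⇒ (c0=1, c1=4)
[Gauss-Seidel] macro 2: S0 reads c1=4 → after 2×micro: 1; S1 reads c0=1 → after 1×micro: 4 ⇒ (c0=1, c1=4)
[Gauss-Seidel] macro 3: S0 reads c1=4 → after 2×micro: 1; S1 reads c0=1 → after 1×micro: 4 ⇒ (c0=1, c1=4)
[Gauss-Seidel] macro 4: S0 reads c1=4 → after 2×micro: 1; S1 reads c0=1 → after 1×micro: 4 ⇒ (c0=1, c1=4)
[Gauss-Seidel] macro 5: S0 reads c1=4 → after 2×micro: 1; S1 reads c0=1 → after 1×micro: 4 ⇒ (c0=1, c1=4)
[Gauss-Seidel] macro 6: S0 reads c1=4 → after 2×micro: 1; S1 reads c0=1 → after 1×micro: 4 ⇒ (c0=1, c1=4)
[Gauss-Seidel] macro 7: S0 reads c1=4 → after 2×micro: 1; S1 reads c0=1 → after 1×micro: 4 ⇒ (c0=1, c1=4)
[Gauss-Seidel] macro 8: S0 reads c1=4 → after 2×micro: 1; S1 reads c0=1 → after 1×micro: 4 ⇒ (c0=1, c1=4)
[Gauss-Seidel] macro 9: S0 reads c1=4 → after 2×micro: 1; S1 reads c0=1 → after 1×micro: 4 ⇒ (c0=1, c1=4)

first divergence at macro-step: 1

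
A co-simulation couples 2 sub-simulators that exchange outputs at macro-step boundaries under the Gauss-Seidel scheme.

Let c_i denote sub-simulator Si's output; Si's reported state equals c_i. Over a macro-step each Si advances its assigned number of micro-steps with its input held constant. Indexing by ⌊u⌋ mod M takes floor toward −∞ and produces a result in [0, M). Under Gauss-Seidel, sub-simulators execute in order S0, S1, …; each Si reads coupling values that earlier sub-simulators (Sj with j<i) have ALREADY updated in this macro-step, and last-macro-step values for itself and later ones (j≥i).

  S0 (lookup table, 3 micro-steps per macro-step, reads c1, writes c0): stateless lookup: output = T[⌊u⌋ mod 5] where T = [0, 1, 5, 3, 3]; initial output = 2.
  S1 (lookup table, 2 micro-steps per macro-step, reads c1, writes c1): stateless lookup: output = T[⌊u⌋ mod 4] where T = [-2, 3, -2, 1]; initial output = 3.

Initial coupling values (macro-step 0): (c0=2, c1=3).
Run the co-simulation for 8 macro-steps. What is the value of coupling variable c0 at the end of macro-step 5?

macro 1: S0 reads c1=3 → after 3×micro: 3; S1 reads c1=3 → after 2×micro: 1 ⇒ (c0=3, c1=1)
macro 2: S0 reads c1=1 → after 3×micro: 1; S1 reads c1=1 → after 2×micro: 3 ⇒ (c0=1, c1=3)
macro 3: S0 reads c1=3 → after 3×micro: 3; S1 reads c1=3 → after 2×micro: 1 ⇒ (c0=3, c1=1)
macro 4: S0 reads c1=1 → after 3×micro: 1; S1 reads c1=1 → after 2×micro: 3 ⇒ (c0=1, c1=3)
macro 5: S0 reads c1=3 → after 3×micro: 3; S1 reads c1=3 → after 2×micro: 1 ⇒ (c0=3, c1=1)
macro 6: S0 reads c1=1 → after 3×micro: 1; S1 reads c1=1 → after 2×micro: 3 ⇒ (c0=1, c1=3)
macro 7: S0 reads c1=3 → after 3×micro: 3; S1 reads c1=3 → after 2×micro: 1 ⇒ (c0=3, c1=1)
macro 8: S0 reads c1=1 → after 3×micro: 1; S1 reads c1=1 → after 2×micro: 3 ⇒ (c0=1, c1=3)

c0 at macro-step 5 = 3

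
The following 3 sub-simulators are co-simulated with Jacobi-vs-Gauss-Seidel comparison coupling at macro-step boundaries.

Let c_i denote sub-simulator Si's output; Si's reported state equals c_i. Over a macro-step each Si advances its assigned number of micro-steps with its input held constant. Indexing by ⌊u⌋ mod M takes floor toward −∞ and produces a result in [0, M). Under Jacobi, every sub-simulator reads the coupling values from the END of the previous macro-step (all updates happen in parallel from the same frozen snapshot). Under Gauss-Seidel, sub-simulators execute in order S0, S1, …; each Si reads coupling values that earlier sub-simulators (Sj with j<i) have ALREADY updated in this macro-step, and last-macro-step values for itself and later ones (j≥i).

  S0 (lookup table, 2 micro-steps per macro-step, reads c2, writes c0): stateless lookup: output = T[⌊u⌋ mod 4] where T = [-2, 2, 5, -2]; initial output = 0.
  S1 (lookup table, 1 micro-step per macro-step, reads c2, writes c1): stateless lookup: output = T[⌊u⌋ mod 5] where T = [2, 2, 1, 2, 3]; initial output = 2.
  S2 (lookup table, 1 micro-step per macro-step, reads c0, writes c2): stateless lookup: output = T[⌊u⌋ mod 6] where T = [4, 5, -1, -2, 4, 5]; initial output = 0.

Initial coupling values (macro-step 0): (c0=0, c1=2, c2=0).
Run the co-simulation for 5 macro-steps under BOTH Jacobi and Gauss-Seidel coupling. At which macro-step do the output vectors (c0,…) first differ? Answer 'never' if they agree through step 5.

[Jacobi] macro 1: S0 reads c2=0 → after 2×micro: -2; S1 reads c2=0 → after 1×micro: 2; S2 reads c0=0 → after 1×micro: 4 ⇒ (c0=-2, c1=2, c2=4)
[Jacobi] macro 2: S0 reads c2=4 → after 2×micro: -2; S1 reads c2=4 → after 1×micro: 3; S2 reads c0=-2 → after 1×micro: 4 ⇒ (c0=-2, c1=3, c2=4)
[Jacobi] macro 3: S0 reads c2=4 → after 2×micro: -2; S1 reads c2=4 → after 1×micro: 3; S2 reads c0=-2 → after 1×micro: 4 ⇒ (c0=-2, c1=3, c2=4)
[Jacobi] macro 4: S0 reads c2=4 → after 2×micro: -2; S1 reads c2=4 → after 1×micro: 3; S2 reads c0=-2 → after 1×micro: 4 ⇒ (c0=-2, c1=3, c2=4)
[Jacobi] macro 5: S0 reads c2=4 → after 2×micro: -2; S1 reads c2=4 → after 1×micro: 3; S2 reads c0=-2 → after 1×micro: 4 ⇒ (c0=-2, c1=3, c2=4)
[Gauss-Seidel] macro 1: S0 reads c2=0 → after 2×micro: -2; S1 reads c2=0 → after 1×micro: 2; S2 reads c0=-2 → after 1×micro: 4 ⇒ (c0=-2, c1=2, c2=4)
[Gauss-Seidel] macro 2: S0 reads c2=4 → after 2×micro: -2; S1 reads c2=4 → after 1×micro: 3; S2 reads c0=-2 → after 1×micro: 4 ⇒ (c0=-2, c1=3, c2=4)
[Gauss-Seidel] macro 3: S0 reads c2=4 → after 2×micro: -2; S1 reads c2=4 → after 1×micro: 3; S2 reads c0=-2 → after 1×micro: 4 ⇒ (c0=-2, c1=3, c2=4)
[Gauss-Seidel] macro 4: S0 reads c2=4 → after 2×micro: -2; S1 reads c2=4 → after 1×micro: 3; S2 reads c0=-2 → after 1×micro: 4 ⇒ (c0=-2, c1=3, c2=4)
[Gauss-Seidel] macro 5: S0 reads c2=4 → after 2×micro: -2; S1 reads c2=4 → after 1×micro: 3; S2 reads c0=-2 → after 1×micro: 4 ⇒ (c0=-2, c1=3, c2=4)

first divergence at macro-step: never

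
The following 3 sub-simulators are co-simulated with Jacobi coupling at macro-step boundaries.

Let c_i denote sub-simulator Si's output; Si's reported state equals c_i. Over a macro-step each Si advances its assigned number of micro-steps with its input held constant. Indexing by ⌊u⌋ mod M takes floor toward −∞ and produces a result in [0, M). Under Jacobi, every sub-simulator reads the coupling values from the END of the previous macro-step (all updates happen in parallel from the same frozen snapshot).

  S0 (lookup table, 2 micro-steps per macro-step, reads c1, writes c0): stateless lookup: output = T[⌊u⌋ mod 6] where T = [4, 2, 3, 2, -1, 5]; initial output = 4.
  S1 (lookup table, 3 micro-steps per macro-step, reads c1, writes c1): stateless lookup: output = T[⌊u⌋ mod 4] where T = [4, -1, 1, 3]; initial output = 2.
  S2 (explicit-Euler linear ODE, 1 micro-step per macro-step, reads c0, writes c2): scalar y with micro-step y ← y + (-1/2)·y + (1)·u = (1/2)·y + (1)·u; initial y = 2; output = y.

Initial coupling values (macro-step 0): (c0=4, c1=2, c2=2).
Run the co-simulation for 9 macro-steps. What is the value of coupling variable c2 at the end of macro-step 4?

c2 at macro-step 4 = 59/8

macro 1: S0 reads c1=2 → after 2×micro: 3; S1 reads c1=2 → after 3×micro: 1; S2 reads c0=4 → after 1×micro: 5 ⇒ (c0=3, c1=1, c2=5)
macro 2: S0 reads c1=1 → after 2×micro: 2; S1 reads c1=1 → after 3×micro: -1; S2 reads c0=3 → after 1×micro: 11/2 ⇒ (c0=2, c1=-1, c2=11/2)
macro 3: S0 reads c1=-1 → after 2×micro: 5; S1 reads c1=-1 → after 3×micro: 3; S2 reads c0=2 → after 1×micro: 19/4 ⇒ (c0=5, c1=3, c2=19/4)
macro 4: S0 reads c1=3 → after 2×micro: 2; S1 reads c1=3 → after 3×micro: 3; S2 reads c0=5 → after 1×micro: 59/8 ⇒ (c0=2, c1=3, c2=59/8)
macro 5: S0 reads c1=3 → after 2×micro: 2; S1 reads c1=3 → after 3×micro: 3; S2 reads c0=2 → after 1×micro: 91/16 ⇒ (c0=2, c1=3, c2=91/16)
macro 6: S0 reads c1=3 → after 2×micro: 2; S1 reads c1=3 → after 3×micro: 3; S2 reads c0=2 → after 1×micro: 155/32 ⇒ (c0=2, c1=3, c2=155/32)
macro 7: S0 reads c1=3 → after 2×micro: 2; S1 reads c1=3 → after 3×micro: 3; S2 reads c0=2 → after 1×micro: 283/64 ⇒ (c0=2, c1=3, c2=283/64)
macro 8: S0 reads c1=3 → after 2×micro: 2; S1 reads c1=3 → after 3×micro: 3; S2 reads c0=2 → after 1×micro: 539/128 ⇒ (c0=2, c1=3, c2=539/128)
macro 9: S0 reads c1=3 → after 2×micro: 2; S1 reads c1=3 → after 3×micro: 3; S2 reads c0=2 → after 1×micro: 1051/256 ⇒ (c0=2, c1=3, c2=1051/256)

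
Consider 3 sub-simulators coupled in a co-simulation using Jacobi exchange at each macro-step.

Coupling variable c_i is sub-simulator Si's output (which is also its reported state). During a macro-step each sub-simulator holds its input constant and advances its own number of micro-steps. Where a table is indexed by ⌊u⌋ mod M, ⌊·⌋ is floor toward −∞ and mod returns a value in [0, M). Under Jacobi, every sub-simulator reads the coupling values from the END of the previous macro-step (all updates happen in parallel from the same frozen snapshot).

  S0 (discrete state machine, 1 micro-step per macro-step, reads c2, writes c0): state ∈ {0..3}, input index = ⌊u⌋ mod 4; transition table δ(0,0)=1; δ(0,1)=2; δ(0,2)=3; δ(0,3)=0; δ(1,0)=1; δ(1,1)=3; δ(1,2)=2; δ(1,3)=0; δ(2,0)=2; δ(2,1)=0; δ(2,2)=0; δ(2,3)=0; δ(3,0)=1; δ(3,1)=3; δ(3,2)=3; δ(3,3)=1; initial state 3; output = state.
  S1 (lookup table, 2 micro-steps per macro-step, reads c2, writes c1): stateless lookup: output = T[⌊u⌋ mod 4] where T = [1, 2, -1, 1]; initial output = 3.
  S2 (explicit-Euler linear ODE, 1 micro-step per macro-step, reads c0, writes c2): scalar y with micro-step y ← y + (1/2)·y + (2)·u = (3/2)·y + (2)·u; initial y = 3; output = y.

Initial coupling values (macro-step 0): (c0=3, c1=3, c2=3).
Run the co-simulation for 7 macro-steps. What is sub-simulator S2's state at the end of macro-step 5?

S2 state at macro-step 5 = 2397/32

macro 1: S0 reads c2=3 → after 1×micro: 1; S1 reads c2=3 → after 2×micro: 1; S2 reads c0=3 → after 1×micro: 21/2 ⇒ (c0=1, c1=1, c2=21/2)
macro 2: S0 reads c2=21/2 → after 1×micro: 2; S1 reads c2=21/2 → after 2×micro: -1; S2 reads c0=1 → after 1×micro: 71/4 ⇒ (c0=2, c1=-1, c2=71/4)
macro 3: S0 reads c2=71/4 → after 1×micro: 0; S1 reads c2=71/4 → after 2×micro: 2; S2 reads c0=2 → after 1×micro: 245/8 ⇒ (c0=0, c1=2, c2=245/8)
macro 4: S0 reads c2=245/8 → after 1×micro: 3; S1 reads c2=245/8 → after 2×micro: -1; S2 reads c0=0 → after 1×micro: 735/16 ⇒ (c0=3, c1=-1, c2=735/16)
macro 5: S0 reads c2=735/16 → after 1×micro: 3; S1 reads c2=735/16 → after 2×micro: 2; S2 reads c0=3 → after 1×micro: 2397/32 ⇒ (c0=3, c1=2, c2=2397/32)
macro 6: S0 reads c2=2397/32 → after 1×micro: 3; S1 reads c2=2397/32 → after 2×micro: -1; S2 reads c0=3 → after 1×micro: 7575/64 ⇒ (c0=3, c1=-1, c2=7575/64)
macro 7: S0 reads c2=7575/64 → after 1×micro: 3; S1 reads c2=7575/64 → after 2×micro: -1; S2 reads c0=3 → after 1×micro: 23493/128 ⇒ (c0=3, c1=-1, c2=23493/128)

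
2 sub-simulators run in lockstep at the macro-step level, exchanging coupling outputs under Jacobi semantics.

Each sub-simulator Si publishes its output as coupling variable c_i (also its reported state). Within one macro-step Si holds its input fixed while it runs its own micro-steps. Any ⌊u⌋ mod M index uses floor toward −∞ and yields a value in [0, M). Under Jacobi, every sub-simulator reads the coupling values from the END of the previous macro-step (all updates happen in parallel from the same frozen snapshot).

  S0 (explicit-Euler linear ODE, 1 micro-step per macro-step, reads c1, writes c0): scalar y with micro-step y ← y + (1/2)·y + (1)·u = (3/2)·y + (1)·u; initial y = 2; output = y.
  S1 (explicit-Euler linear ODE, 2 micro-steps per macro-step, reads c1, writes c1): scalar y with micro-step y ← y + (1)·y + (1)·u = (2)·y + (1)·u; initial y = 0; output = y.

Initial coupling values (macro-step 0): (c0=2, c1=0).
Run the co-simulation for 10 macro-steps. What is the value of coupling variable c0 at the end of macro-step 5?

c0 at macro-step 5 = 243/16

macro 1: S0 reads c1=0 → after 1×micro: 3; S1 reads c1=0 → after 2×micro: 0 ⇒ (c0=3, c1=0)
macro 2: S0 reads c1=0 → after 1×micro: 9/2; S1 reads c1=0 → after 2×micro: 0 ⇒ (c0=9/2, c1=0)
macro 3: S0 reads c1=0 → after 1×micro: 27/4; S1 reads c1=0 → after 2×micro: 0 ⇒ (c0=27/4, c1=0)
macro 4: S0 reads c1=0 → after 1×micro: 81/8; S1 reads c1=0 → after 2×micro: 0 ⇒ (c0=81/8, c1=0)
macro 5: S0 reads c1=0 → after 1×micro: 243/16; S1 reads c1=0 → after 2×micro: 0 ⇒ (c0=243/16, c1=0)
macro 6: S0 reads c1=0 → after 1×micro: 729/32; S1 reads c1=0 → after 2×micro: 0 ⇒ (c0=729/32, c1=0)
macro 7: S0 reads c1=0 → after 1×micro: 2187/64; S1 reads c1=0 → after 2×micro: 0 ⇒ (c0=2187/64, c1=0)
macro 8: S0 reads c1=0 → after 1×micro: 6561/128; S1 reads c1=0 → after 2×micro: 0 ⇒ (c0=6561/128, c1=0)
macro 9: S0 reads c1=0 → after 1×micro: 19683/256; S1 reads c1=0 → after 2×micro: 0 ⇒ (c0=19683/256, c1=0)
macro 10: S0 reads c1=0 → after 1×micro: 59049/512; S1 reads c1=0 → after 2×micro: 0 ⇒ (c0=59049/512, c1=0)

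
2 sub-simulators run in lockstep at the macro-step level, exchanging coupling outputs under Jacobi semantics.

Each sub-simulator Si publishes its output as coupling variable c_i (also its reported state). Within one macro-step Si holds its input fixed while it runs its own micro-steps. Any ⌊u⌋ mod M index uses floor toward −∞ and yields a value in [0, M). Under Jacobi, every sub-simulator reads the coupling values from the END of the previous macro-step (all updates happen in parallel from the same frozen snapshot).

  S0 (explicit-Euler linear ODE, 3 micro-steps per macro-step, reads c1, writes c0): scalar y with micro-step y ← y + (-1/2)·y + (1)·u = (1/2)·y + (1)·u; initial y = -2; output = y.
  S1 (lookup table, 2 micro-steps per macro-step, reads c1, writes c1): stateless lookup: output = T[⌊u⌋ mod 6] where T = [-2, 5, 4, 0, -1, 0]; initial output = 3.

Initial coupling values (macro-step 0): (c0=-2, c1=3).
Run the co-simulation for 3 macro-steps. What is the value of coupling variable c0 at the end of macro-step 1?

c0 at macro-step 1 = 5

macro 1: S0 reads c1=3 → after 3×micro: 5; S1 reads c1=3 → after 2×micro: 0 ⇒ (c0=5, c1=0)
macro 2: S0 reads c1=0 → after 3×micro: 5/8; S1 reads c1=0 → after 2×micro: -2 ⇒ (c0=5/8, c1=-2)
macro 3: S0 reads c1=-2 → after 3×micro: -219/64; S1 reads c1=-2 → after 2×micro: -1 ⇒ (c0=-219/64, c1=-1)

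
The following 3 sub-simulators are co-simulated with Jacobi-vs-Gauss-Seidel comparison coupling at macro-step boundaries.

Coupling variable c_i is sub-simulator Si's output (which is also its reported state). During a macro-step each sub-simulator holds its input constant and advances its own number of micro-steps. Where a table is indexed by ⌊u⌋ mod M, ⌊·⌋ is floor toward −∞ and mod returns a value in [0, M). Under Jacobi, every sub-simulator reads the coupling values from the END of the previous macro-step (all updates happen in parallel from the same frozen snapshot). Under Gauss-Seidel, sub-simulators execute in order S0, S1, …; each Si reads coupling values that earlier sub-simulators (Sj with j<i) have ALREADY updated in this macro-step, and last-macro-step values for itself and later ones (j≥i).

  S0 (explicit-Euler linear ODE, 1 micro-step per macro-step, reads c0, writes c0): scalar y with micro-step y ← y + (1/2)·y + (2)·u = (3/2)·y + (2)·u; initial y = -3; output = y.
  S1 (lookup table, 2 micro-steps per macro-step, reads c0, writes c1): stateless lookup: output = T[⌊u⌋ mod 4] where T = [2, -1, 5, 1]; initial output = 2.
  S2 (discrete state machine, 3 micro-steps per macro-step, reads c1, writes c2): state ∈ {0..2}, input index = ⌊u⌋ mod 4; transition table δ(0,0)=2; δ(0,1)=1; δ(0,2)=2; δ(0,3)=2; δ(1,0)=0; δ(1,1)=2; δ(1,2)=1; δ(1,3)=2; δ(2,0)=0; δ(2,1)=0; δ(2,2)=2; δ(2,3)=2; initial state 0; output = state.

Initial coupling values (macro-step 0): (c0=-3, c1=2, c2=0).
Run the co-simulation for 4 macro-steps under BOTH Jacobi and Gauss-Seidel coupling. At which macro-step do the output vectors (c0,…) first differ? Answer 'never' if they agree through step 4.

[Jacobi] macro 1: S0 reads c0=-3 → after 1×micro: -21/2; S1 reads c0=-3 → after 2×micro: -1; S2 reads c1=2 → after 3×micro: 2 ⇒ (c0=-21/2, c1=-1, c2=2)
[Jacobi] macro 2: S0 reads c0=-21/2 → after 1×micro: -147/4; S1 reads c0=-21/2 → after 2×micro: -1; S2 reads c1=-1 → after 3×micro: 2 ⇒ (c0=-147/4, c1=-1, c2=2)
[Jacobi] macro 3: S0 reads c0=-147/4 → after 1×micro: -1029/8; S1 reads c0=-147/4 → after 2×micro: 1; S2 reads c1=-1 → after 3×micro: 2 ⇒ (c0=-1029/8, c1=1, c2=2)
[Jacobi] macro 4: S0 reads c0=-1029/8 → after 1×micro: -7203/16; S1 reads c0=-1029/8 → after 2×micro: 1; S2 reads c1=1 → after 3×micro: 2 ⇒ (c0=-7203/16, c1=1, c2=2)
[Gauss-Seidel] macro 1: S0 reads c0=-3 → after 1×micro: -21/2; S1 reads c0=-21/2 → after 2×micro: -1; S2 reads c1=-1 → after 3×micro: 2 ⇒ (c0=-21/2, c1=-1, c2=2)
[Gauss-Seidel] macro 2: S0 reads c0=-21/2 → after 1×micro: -147/4; S1 reads c0=-147/4 → after 2×micro: 1; S2 reads c1=1 → after 3×micro: 2 ⇒ (c0=-147/4, c1=1, c2=2)
[Gauss-Seidel] macro 3: S0 reads c0=-147/4 → after 1×micro: -1029/8; S1 reads c0=-1029/8 → after 2×micro: 1; S2 reads c1=1 → after 3×micro: 2 ⇒ (c0=-1029/8, c1=1, c2=2)
[Gauss-Seidel] macro 4: S0 reads c0=-1029/8 → after 1×micro: -7203/16; S1 reads c0=-7203/16 → after 2×micro: -1; S2 reads c1=-1 → after 3×micro: 2 ⇒ (c0=-7203/16, c1=-1, c2=2)

first divergence at macro-step: 2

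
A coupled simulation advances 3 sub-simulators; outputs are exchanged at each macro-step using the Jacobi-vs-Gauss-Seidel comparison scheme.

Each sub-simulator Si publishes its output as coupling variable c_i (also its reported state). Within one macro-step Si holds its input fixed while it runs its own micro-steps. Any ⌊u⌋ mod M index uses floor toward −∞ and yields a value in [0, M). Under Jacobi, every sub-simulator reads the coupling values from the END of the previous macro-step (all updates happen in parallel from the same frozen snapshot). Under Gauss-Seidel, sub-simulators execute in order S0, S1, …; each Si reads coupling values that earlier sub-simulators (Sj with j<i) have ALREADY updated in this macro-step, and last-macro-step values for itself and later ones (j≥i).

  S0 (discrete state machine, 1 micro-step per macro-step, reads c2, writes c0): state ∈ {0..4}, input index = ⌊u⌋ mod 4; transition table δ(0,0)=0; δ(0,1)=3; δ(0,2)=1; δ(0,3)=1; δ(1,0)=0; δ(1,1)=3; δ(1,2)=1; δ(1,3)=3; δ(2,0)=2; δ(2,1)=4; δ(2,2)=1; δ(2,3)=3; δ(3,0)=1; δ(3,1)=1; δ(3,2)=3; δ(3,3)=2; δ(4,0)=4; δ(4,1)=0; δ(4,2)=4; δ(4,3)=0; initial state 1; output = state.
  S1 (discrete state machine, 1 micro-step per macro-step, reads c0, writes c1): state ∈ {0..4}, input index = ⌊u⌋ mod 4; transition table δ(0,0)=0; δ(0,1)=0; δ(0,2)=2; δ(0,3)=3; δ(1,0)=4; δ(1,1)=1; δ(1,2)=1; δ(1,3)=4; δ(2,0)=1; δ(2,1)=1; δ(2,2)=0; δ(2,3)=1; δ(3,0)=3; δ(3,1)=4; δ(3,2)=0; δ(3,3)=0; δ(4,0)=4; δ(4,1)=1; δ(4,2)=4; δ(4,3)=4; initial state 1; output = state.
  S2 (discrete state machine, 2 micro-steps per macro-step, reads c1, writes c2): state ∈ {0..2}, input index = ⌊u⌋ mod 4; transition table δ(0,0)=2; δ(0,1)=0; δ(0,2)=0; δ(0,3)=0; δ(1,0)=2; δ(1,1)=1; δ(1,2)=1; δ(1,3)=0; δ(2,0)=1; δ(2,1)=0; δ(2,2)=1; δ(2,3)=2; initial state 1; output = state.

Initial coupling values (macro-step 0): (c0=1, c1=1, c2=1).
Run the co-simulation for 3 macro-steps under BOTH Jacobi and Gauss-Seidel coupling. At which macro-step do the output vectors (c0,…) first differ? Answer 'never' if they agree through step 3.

[Jacobi] macro 1: S0 reads c2=1 → after 1×micro: 3; S1 reads c0=1 → after 1×micro: 1; S2 reads c1=1 → after 2×micro: 1 ⇒ (c0=3, c1=1, c2=1)
[Jacobi] macro 2: S0 reads c2=1 → after 1×micro: 1; S1 reads c0=3 → after 1×micro: 4; S2 reads c1=1 → after 2×micro: 1 ⇒ (c0=1, c1=4, c2=1)
[Jacobi] macro 3: S0 reads c2=1 → after 1×micro: 3; S1 reads c0=1 → after 1×micro: 1; S2 reads c1=4 → after 2×micro: 1 ⇒ (c0=3, c1=1, c2=1)
[Gauss-Seidel] macro 1: S0 reads c2=1 → after 1×micro: 3; S1 reads c0=3 → after 1×micro: 4; S2 reads c1=4 → after 2×micro: 1 ⇒ (c0=3, c1=4, c2=1)
[Gauss-Seidel] macro 2: S0 reads c2=1 → after 1×micro: 1; S1 reads c0=1 → after 1×micro: 1; S2 reads c1=1 → after 2×micro: 1 ⇒ (c0=1, c1=1, c2=1)
[Gauss-Seidel] macro 3: S0 reads c2=1 → after 1×micro: 3; S1 reads c0=3 → after 1×micro: 4; S2 reads c1=4 → after 2×micro: 1 ⇒ (c0=3, c1=4, c2=1)

first divergence at macro-step: 1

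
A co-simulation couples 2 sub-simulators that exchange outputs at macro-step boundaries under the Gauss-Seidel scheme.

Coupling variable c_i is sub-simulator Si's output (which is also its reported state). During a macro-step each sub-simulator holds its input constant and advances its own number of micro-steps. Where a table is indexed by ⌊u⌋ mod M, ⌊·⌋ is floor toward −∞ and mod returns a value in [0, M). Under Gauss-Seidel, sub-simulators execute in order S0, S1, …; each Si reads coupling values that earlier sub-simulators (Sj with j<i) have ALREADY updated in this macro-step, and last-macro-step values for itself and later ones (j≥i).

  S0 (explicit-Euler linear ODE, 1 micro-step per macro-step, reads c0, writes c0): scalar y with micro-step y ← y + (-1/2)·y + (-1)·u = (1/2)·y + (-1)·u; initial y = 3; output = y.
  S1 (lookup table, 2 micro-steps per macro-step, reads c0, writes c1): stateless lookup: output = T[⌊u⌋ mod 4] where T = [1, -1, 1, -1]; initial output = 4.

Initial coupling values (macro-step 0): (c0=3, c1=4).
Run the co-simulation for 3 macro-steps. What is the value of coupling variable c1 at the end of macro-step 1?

macro 1: S0 reads c0=3 → after 1×micro: -3/2; S1 reads c0=-3/2 → after 2×micro: 1 ⇒ (c0=-3/2, c1=1)
macro 2: S0 reads c0=-3/2 → after 1×micro: 3/4; S1 reads c0=3/4 → after 2×micro: 1 ⇒ (c0=3/4, c1=1)
macro 3: S0 reads c0=3/4 → after 1×micro: -3/8; S1 reads c0=-3/8 → after 2×micro: -1 ⇒ (c0=-3/8, c1=-1)

c1 at macro-step 1 = 1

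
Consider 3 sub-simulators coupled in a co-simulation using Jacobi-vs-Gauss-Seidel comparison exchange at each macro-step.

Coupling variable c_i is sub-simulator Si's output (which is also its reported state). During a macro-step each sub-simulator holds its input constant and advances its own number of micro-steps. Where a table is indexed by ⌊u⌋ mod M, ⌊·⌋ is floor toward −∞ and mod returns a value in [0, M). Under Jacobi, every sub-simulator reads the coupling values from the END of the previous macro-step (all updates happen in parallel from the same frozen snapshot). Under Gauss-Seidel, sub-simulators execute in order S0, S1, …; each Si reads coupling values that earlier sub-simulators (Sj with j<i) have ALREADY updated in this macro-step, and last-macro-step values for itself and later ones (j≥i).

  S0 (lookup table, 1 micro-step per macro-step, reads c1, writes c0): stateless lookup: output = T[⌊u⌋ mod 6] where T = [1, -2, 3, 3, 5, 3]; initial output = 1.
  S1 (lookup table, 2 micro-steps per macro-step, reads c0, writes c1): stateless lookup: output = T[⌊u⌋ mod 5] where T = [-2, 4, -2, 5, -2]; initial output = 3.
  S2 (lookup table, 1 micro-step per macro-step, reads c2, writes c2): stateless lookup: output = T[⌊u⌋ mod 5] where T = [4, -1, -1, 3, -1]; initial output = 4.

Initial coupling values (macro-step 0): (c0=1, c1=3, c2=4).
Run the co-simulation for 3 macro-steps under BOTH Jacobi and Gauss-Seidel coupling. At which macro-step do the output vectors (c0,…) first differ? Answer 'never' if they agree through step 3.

[Jacobi] macro 1: S0 reads c1=3 → after 1×micro: 3; S1 reads c0=1 → after 2×micro: 4; S2 reads c2=4 → after 1×micro: -1 ⇒ (c0=3, c1=4, c2=-1)
[Jacobi] macro 2: S0 reads c1=4 → after 1×micro: 5; S1 reads c0=3 → after 2×micro: 5; S2 reads c2=-1 → after 1×micro: -1 ⇒ (c0=5, c1=5, c2=-1)
[Jacobi] macro 3: S0 reads c1=5 → after 1×micro: 3; S1 reads c0=5 → after 2×micro: -2; S2 reads c2=-1 → after 1×micro: -1 ⇒ (c0=3, c1=-2, c2=-1)
[Gauss-Seidel] macro 1: S0 reads c1=3 → after 1×micro: 3; S1 reads c0=3 → after 2×micro: 5; S2 reads c2=4 → after 1×micro: -1 ⇒ (c0=3, c1=5, c2=-1)
[Gauss-Seidel] macro 2: S0 reads c1=5 → after 1×micro: 3; S1 reads c0=3 → after 2×micro: 5; S2 reads c2=-1 → after 1×micro: -1 ⇒ (c0=3, c1=5, c2=-1)
[Gauss-Seidel] macro 3: S0 reads c1=5 → after 1×micro: 3; S1 reads c0=3 → after 2×micro: 5; S2 reads c2=-1 → after 1×micro: -1 ⇒ (c0=3, c1=5, c2=-1)

first divergence at macro-step: 1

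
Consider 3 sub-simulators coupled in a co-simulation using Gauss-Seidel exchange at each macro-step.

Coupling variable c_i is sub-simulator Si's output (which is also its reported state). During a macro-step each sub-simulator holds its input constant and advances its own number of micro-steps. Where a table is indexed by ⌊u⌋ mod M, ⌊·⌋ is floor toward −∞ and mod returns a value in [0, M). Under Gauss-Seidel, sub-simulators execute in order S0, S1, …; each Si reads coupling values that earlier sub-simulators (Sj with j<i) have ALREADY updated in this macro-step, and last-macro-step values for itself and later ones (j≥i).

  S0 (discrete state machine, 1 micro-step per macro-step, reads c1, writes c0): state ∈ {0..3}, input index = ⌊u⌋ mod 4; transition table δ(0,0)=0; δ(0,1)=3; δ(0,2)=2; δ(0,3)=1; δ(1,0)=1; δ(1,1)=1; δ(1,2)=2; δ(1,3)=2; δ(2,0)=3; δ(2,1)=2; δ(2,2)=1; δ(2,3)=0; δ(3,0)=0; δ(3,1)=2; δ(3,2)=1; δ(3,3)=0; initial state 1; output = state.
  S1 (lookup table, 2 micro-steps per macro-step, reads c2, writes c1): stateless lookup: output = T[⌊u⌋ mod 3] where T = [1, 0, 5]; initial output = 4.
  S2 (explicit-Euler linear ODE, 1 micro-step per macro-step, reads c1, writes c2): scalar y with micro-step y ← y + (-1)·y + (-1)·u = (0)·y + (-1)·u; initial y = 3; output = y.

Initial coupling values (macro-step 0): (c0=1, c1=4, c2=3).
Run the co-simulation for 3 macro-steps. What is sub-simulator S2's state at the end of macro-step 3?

S2 state at macro-step 3 = 0

macro 1: S0 reads c1=4 → after 1×micro: 1; S1 reads c2=3 → after 2×micro: 1; S2 reads c1=1 → after 1×micro: -1 ⇒ (c0=1, c1=1, c2=-1)
macro 2: S0 reads c1=1 → after 1×micro: 1; S1 reads c2=-1 → after 2×micro: 5; S2 reads c1=5 → after 1×micro: -5 ⇒ (c0=1, c1=5, c2=-5)
macro 3: S0 reads c1=5 → after 1×micro: 1; S1 reads c2=-5 → after 2×micro: 0; S2 reads c1=0 → after 1×micro: 0 ⇒ (c0=1, c1=0, c2=0)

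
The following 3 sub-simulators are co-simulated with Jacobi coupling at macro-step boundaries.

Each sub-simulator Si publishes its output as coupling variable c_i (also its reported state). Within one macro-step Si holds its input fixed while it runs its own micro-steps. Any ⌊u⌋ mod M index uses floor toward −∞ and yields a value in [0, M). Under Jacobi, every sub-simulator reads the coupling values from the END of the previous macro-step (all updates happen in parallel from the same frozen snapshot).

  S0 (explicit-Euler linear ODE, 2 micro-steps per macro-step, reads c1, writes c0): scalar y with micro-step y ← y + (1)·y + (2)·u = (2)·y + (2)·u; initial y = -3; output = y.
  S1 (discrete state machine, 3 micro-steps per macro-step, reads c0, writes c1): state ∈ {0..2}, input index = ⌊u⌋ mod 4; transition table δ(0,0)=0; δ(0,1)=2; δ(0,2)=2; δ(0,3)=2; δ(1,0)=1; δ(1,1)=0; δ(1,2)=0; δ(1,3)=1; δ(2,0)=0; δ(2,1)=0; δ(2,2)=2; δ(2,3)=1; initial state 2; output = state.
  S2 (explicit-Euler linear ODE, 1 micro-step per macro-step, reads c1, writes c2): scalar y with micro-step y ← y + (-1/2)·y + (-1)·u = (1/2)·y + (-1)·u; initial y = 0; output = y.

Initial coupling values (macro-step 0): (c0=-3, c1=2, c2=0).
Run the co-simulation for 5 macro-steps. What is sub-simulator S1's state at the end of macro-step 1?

S1 state at macro-step 1 = 0

macro 1: S0 reads c1=2 → after 2×micro: 0; S1 reads c0=-3 → after 3×micro: 0; S2 reads c1=2 → after 1×micro: -2 ⇒ (c0=0, c1=0, c2=-2)
macro 2: S0 reads c1=0 → after 2×micro: 0; S1 reads c0=0 → after 3×micro: 0; S2 reads c1=0 → after 1×micro: -1 ⇒ (c0=0, c1=0, c2=-1)
macro 3: S0 reads c1=0 → after 2×micro: 0; S1 reads c0=0 → after 3×micro: 0; S2 reads c1=0 → after 1×micro: -1/2 ⇒ (c0=0, c1=0, c2=-1/2)
macro 4: S0 reads c1=0 → after 2×micro: 0; S1 reads c0=0 → after 3×micro: 0; S2 reads c1=0 → after 1×micro: -1/4 ⇒ (c0=0, c1=0, c2=-1/4)
macro 5: S0 reads c1=0 → after 2×micro: 0; S1 reads c0=0 → after 3×micro: 0; S2 reads c1=0 → after 1×micro: -1/8 ⇒ (c0=0, c1=0, c2=-1/8)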